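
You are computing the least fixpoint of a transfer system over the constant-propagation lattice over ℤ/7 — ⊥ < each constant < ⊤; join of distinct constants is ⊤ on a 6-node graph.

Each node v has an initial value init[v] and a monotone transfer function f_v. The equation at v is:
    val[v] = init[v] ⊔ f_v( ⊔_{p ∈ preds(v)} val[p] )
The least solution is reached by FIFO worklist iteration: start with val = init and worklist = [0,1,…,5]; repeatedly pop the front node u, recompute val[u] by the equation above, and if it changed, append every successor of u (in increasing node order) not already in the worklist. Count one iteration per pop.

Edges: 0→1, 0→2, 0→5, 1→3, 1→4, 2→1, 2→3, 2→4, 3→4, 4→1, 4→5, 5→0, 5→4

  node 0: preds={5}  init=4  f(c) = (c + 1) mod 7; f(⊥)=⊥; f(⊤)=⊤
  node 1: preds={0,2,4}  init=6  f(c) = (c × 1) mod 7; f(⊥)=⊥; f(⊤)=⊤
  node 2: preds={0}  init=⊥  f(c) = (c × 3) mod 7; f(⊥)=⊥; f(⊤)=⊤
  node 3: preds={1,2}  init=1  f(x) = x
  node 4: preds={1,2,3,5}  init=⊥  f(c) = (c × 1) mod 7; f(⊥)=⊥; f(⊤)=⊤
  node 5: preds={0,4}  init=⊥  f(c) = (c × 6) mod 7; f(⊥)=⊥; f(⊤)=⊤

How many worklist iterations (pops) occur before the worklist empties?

Iteration log — 15 steps:
  step 1. node 0  ⊔preds=⊥  new=4  stable
  step 2. node 1  ⊔preds=4  new=⊤  old=6  +wl: 
  step 3. node 2  ⊔preds=4  new=5  old=⊥  +wl: 1
  step 4. node 3  ⊔preds=⊤  new=⊤  old=1  +wl: 
  step 5. node 4  ⊔preds=⊤  new=⊤  old=⊥  +wl: 
  step 6. node 5  ⊔preds=⊤  new=⊤  old=⊥  +wl: 0,4
  step 7. node 1  ⊔preds=⊤  new=⊤  stable
  step 8. node 0  ⊔preds=⊤  new=⊤  old=4  +wl: 1,2,5
  step 9. node 4  ⊔preds=⊤  new=⊤  stable
  step 10. node 1  ⊔preds=⊤  new=⊤  stable
  step 11. node 2  ⊔preds=⊤  new=⊤  old=5  +wl: 1,3,4
  step 12. node 5  ⊔preds=⊤  new=⊤  stable
  step 13. node 1  ⊔preds=⊤  new=⊤  stable
  step 14. node 3  ⊔preds=⊤  new=⊤  stable
  step 15. node 4  ⊔preds=⊤  new=⊤  stable

Least fixpoint reached:
  node 0: ⊤
  node 1: ⊤
  node 2: ⊤
  node 3: ⊤
  node 4: ⊤
  node 5: ⊤

15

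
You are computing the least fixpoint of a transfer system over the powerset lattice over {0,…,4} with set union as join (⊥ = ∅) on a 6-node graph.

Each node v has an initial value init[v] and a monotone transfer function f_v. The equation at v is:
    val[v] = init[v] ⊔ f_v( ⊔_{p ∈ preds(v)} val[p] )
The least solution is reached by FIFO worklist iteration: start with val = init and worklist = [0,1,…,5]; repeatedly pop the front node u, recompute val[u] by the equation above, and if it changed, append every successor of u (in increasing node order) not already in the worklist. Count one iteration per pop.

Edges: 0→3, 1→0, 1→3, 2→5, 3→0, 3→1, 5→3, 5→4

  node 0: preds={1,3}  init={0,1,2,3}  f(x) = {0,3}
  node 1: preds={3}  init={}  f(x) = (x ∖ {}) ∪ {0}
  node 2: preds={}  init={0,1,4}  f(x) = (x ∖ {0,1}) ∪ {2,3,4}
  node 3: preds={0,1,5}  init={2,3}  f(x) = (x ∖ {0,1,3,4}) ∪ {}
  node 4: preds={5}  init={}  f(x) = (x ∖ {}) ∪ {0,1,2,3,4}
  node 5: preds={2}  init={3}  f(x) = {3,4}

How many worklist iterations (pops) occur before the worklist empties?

9

Trace (9 dequeues):
  [1] u=0 | in {2,3} | out {0,1,2,3} | ==
  [2] u=1 | in {2,3} | out {0,2,3} | prev {} | push {0}
  [3] u=2 | in {} | out {0,1,2,3,4} | prev {0,1,4} | push {}
  [4] u=3 | in {0,1,2,3} | out {2,3} | ==
  [5] u=4 | in {3} | out {0,1,2,3,4} | prev {} | push {}
  [6] u=5 | in {0,1,2,3,4} | out {3,4} | prev {3} | push {3,4}
  [7] u=0 | in {0,2,3} | out {0,1,2,3} | ==
  [8] u=3 | in {0,1,2,3,4} | out {2,3} | ==
  [9] u=4 | in {3,4} | out {0,1,2,3,4} | ==

Converged values:
  [0] {0,1,2,3}
  [1] {0,2,3}
  [2] {0,1,2,3,4}
  [3] {2,3}
  [4] {0,1,2,3,4}
  [5] {3,4}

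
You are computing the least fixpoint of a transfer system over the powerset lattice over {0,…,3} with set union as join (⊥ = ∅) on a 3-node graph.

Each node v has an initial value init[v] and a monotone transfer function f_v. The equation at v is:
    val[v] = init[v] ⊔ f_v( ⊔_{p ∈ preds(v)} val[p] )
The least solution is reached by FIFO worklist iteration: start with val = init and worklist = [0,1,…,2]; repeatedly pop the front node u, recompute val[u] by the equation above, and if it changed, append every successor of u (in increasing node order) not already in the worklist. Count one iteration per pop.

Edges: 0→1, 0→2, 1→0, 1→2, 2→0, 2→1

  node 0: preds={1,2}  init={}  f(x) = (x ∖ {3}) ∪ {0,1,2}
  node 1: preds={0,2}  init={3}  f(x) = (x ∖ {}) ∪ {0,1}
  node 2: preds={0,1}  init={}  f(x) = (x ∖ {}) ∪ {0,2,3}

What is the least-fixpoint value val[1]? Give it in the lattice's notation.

{0,1,2,3}

Trace (5 dequeues):
  [1] u=0 | in {3} | out {0,1,2} | prev {} | push {}
  [2] u=1 | in {0,1,2} | out {0,1,2,3} | prev {3} | push {0}
  [3] u=2 | in {0,1,2,3} | out {0,1,2,3} | prev {} | push {1}
  [4] u=0 | in {0,1,2,3} | out {0,1,2} | ==
  [5] u=1 | in {0,1,2,3} | out {0,1,2,3} | ==

Converged values:
  [0] {0,1,2}
  [1] {0,1,2,3}
  [2] {0,1,2,3}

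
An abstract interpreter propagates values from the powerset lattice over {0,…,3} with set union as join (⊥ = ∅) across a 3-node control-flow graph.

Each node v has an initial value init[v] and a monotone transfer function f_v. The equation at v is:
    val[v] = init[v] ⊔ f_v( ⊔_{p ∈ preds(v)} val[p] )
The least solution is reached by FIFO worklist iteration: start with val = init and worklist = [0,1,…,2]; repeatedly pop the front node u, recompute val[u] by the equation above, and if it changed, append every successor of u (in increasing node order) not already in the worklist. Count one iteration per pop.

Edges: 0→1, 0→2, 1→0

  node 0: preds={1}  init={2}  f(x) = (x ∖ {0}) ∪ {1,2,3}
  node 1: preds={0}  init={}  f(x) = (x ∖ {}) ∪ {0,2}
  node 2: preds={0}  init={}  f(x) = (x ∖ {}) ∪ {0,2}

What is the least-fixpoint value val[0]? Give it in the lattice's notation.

Worklist (4 pops):
  #1 pop 0: in={} → {1,2,3} (was {2}); enqueue []
  #2 pop 1: in={1,2,3} → {0,1,2,3} (was {}); enqueue [0]
  #3 pop 2: in={1,2,3} → {0,1,2,3} (was {}); enqueue []
  #4 pop 0: in={0,1,2,3} → {1,2,3} (no change)

Fixpoint:
  val[0] = {1,2,3}
  val[1] = {0,1,2,3}
  val[2] = {0,1,2,3}

{1,2,3}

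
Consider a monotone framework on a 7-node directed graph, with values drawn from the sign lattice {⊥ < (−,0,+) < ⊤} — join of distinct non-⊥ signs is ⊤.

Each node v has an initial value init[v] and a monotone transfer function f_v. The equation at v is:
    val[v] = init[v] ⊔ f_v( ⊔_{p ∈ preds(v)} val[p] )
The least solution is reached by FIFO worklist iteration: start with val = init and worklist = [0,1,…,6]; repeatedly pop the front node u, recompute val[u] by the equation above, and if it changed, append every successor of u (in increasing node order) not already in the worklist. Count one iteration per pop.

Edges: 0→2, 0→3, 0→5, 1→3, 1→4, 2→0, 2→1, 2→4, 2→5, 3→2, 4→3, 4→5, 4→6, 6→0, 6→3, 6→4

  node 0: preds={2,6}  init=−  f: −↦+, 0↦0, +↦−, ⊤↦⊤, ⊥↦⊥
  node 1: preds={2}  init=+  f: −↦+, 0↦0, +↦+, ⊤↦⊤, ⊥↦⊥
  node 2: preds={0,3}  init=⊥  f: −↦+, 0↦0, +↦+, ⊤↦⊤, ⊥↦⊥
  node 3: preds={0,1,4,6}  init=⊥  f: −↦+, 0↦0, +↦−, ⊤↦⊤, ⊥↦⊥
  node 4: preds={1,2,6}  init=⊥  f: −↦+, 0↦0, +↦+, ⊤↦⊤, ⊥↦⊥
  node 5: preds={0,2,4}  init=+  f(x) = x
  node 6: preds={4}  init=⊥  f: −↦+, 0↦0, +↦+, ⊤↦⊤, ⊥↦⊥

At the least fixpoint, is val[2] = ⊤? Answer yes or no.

yes

Iteration log — 21 steps:
  step 1. node 0  ⊔preds=⊥  new=−  stable
  step 2. node 1  ⊔preds=⊥  new=+  stable
  step 3. node 2  ⊔preds=−  new=+  old=⊥  +wl: 0,1
  step 4. node 3  ⊔preds=⊤  new=⊤  old=⊥  +wl: 2
  step 5. node 4  ⊔preds=+  new=+  old=⊥  +wl: 3
  step 6. node 5  ⊔preds=⊤  new=⊤  old=+  +wl: 
  step 7. node 6  ⊔preds=+  new=+  old=⊥  +wl: 4
  step 8. node 0  ⊔preds=+  new=−  stable
  step 9. node 1  ⊔preds=+  new=+  stable
  step 10. node 2  ⊔preds=⊤  new=⊤  old=+  +wl: 0,1,5
  step 11. node 3  ⊔preds=⊤  new=⊤  stable
  step 12. node 4  ⊔preds=⊤  new=⊤  old=+  +wl: 3,6
  step 13. node 0  ⊔preds=⊤  new=⊤  old=−  +wl: 2
  step 14. node 1  ⊔preds=⊤  new=⊤  old=+  +wl: 4
  step 15. node 5  ⊔preds=⊤  new=⊤  stable
  step 16. node 3  ⊔preds=⊤  new=⊤  stable
  step 17. node 6  ⊔preds=⊤  new=⊤  old=+  +wl: 0,3
  step 18. node 2  ⊔preds=⊤  new=⊤  stable
  step 19. node 4  ⊔preds=⊤  new=⊤  stable
  step 20. node 0  ⊔preds=⊤  new=⊤  stable
  step 21. node 3  ⊔preds=⊤  new=⊤  stable

Least fixpoint reached:
  node 0: ⊤
  node 1: ⊤
  node 2: ⊤
  node 3: ⊤
  node 4: ⊤
  node 5: ⊤
  node 6: ⊤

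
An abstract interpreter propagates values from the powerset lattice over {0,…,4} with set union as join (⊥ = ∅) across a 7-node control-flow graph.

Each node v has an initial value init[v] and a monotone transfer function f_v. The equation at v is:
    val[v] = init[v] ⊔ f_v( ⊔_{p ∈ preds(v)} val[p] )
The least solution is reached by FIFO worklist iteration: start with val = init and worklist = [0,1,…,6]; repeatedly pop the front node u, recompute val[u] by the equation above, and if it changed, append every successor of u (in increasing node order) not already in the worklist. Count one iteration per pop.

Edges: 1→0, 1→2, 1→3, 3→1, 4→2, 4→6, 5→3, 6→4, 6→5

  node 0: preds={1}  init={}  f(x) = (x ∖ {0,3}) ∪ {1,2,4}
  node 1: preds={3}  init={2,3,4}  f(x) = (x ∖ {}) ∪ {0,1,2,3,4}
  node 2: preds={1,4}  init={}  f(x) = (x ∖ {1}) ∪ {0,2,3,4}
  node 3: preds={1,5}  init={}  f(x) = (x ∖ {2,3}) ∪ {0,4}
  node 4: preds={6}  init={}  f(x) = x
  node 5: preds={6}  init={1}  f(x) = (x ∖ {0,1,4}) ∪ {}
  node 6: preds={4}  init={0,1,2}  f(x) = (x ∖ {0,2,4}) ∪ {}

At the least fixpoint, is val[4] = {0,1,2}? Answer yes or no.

Worklist (11 pops):
  #1 pop 0: in={2,3,4} → {1,2,4} (was {}); enqueue []
  #2 pop 1: in={} → {0,1,2,3,4} (was {2,3,4}); enqueue [0]
  #3 pop 2: in={0,1,2,3,4} → {0,2,3,4} (was {}); enqueue []
  #4 pop 3: in={0,1,2,3,4} → {0,1,4} (was {}); enqueue [1]
  #5 pop 4: in={0,1,2} → {0,1,2} (was {}); enqueue [2]
  #6 pop 5: in={0,1,2} → {1,2} (was {1}); enqueue [3]
  #7 pop 6: in={0,1,2} → {0,1,2} (no change)
  #8 pop 0: in={0,1,2,3,4} → {1,2,4} (no change)
  #9 pop 1: in={0,1,4} → {0,1,2,3,4} (no change)
  #10 pop 2: in={0,1,2,3,4} → {0,2,3,4} (no change)
  #11 pop 3: in={0,1,2,3,4} → {0,1,4} (no change)

Fixpoint:
  val[0] = {1,2,4}
  val[1] = {0,1,2,3,4}
  val[2] = {0,2,3,4}
  val[3] = {0,1,4}
  val[4] = {0,1,2}
  val[5] = {1,2}
  val[6] = {0,1,2}

yes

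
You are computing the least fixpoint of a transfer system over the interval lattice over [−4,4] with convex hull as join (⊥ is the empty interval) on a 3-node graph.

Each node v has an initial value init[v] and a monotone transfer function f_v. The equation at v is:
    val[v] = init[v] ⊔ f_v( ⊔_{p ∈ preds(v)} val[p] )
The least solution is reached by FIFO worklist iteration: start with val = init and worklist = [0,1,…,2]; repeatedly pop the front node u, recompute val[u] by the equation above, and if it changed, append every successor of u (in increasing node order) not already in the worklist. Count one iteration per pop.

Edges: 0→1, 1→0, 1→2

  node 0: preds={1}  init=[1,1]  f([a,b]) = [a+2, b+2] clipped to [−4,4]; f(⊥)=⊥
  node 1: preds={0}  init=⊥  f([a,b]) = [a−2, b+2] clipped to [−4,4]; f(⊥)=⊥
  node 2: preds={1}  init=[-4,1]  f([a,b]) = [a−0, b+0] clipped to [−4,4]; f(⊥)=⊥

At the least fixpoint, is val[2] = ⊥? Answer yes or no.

Trace (7 dequeues):
  [1] u=0 | in ⊥ | out [1,1] | ==
  [2] u=1 | in [1,1] | out [-1,3] | prev ⊥ | push {0}
  [3] u=2 | in [-1,3] | out [-4,3] | prev [-4,1] | push {}
  [4] u=0 | in [-1,3] | out [1,4] | prev [1,1] | push {1}
  [5] u=1 | in [1,4] | out [-1,4] | prev [-1,3] | push {0,2}
  [6] u=0 | in [-1,4] | out [1,4] | ==
  [7] u=2 | in [-1,4] | out [-4,4] | prev [-4,3] | push {}

Converged values:
  [0] [1,4]
  [1] [-1,4]
  [2] [-4,4]

no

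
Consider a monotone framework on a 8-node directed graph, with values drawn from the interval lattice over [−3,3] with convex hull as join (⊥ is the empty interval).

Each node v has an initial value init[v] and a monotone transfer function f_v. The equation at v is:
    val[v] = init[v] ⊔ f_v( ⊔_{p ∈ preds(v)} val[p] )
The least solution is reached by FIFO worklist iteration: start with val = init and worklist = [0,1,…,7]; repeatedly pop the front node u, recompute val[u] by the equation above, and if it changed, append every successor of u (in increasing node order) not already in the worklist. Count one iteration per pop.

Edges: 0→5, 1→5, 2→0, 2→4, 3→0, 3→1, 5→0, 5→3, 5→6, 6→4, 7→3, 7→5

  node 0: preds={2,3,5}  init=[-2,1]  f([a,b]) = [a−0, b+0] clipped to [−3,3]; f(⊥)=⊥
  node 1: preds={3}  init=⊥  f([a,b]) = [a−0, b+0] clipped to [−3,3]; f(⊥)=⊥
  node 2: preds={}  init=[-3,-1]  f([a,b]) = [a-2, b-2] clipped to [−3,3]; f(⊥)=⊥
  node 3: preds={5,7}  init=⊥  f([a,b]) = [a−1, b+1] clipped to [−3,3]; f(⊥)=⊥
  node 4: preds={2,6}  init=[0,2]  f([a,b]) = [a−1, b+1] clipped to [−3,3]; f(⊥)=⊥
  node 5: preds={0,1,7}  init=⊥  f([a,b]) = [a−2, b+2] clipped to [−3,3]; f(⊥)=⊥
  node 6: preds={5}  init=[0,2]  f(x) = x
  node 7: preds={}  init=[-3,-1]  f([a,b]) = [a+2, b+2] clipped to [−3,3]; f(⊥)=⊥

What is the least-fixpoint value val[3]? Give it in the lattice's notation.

Trace (16 dequeues):
  [1] u=0 | in [-3,-1] | out [-3,1] | prev [-2,1] | push {}
  [2] u=1 | in ⊥ | out ⊥ | ==
  [3] u=2 | in ⊥ | out [-3,-1] | ==
  [4] u=3 | in [-3,-1] | out [-3,0] | prev ⊥ | push {0,1}
  [5] u=4 | in [-3,2] | out [-3,3] | prev [0,2] | push {}
  [6] u=5 | in [-3,1] | out [-3,3] | prev ⊥ | push {3}
  [7] u=6 | in [-3,3] | out [-3,3] | prev [0,2] | push {4}
  [8] u=7 | in ⊥ | out [-3,-1] | ==
  [9] u=0 | in [-3,3] | out [-3,3] | prev [-3,1] | push {5}
  [10] u=1 | in [-3,0] | out [-3,0] | prev ⊥ | push {}
  [11] u=3 | in [-3,3] | out [-3,3] | prev [-3,0] | push {0,1}
  [12] u=4 | in [-3,3] | out [-3,3] | ==
  [13] u=5 | in [-3,3] | out [-3,3] | ==
  [14] u=0 | in [-3,3] | out [-3,3] | ==
  [15] u=1 | in [-3,3] | out [-3,3] | prev [-3,0] | push {5}
  [16] u=5 | in [-3,3] | out [-3,3] | ==

Converged values:
  [0] [-3,3]
  [1] [-3,3]
  [2] [-3,-1]
  [3] [-3,3]
  [4] [-3,3]
  [5] [-3,3]
  [6] [-3,3]
  [7] [-3,-1]

[-3,3]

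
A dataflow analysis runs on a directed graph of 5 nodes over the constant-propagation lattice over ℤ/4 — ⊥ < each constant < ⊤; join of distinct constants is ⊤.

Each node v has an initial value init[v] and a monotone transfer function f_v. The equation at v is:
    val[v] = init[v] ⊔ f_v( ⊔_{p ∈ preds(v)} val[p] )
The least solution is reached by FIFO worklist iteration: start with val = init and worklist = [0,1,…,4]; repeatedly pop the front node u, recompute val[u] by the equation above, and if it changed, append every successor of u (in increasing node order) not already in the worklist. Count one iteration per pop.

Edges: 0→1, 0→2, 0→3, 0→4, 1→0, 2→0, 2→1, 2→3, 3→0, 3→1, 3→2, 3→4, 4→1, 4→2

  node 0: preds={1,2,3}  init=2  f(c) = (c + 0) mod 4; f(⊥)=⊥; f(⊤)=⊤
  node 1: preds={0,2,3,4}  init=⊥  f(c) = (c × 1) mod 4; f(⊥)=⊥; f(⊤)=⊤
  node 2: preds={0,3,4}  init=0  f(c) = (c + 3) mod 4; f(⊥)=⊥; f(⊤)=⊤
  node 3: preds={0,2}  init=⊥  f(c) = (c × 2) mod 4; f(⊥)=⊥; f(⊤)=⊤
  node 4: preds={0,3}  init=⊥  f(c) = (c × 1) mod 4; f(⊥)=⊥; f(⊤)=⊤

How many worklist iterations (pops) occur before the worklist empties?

8

Worklist (8 pops):
  #1 pop 0: in=0 → ⊤ (was 2); enqueue []
  #2 pop 1: in=⊤ → ⊤ (was ⊥); enqueue [0]
  #3 pop 2: in=⊤ → ⊤ (was 0); enqueue [1]
  #4 pop 3: in=⊤ → ⊤ (was ⊥); enqueue [2]
  #5 pop 4: in=⊤ → ⊤ (was ⊥); enqueue []
  #6 pop 0: in=⊤ → ⊤ (no change)
  #7 pop 1: in=⊤ → ⊤ (no change)
  #8 pop 2: in=⊤ → ⊤ (no change)

Fixpoint:
  val[0] = ⊤
  val[1] = ⊤
  val[2] = ⊤
  val[3] = ⊤
  val[4] = ⊤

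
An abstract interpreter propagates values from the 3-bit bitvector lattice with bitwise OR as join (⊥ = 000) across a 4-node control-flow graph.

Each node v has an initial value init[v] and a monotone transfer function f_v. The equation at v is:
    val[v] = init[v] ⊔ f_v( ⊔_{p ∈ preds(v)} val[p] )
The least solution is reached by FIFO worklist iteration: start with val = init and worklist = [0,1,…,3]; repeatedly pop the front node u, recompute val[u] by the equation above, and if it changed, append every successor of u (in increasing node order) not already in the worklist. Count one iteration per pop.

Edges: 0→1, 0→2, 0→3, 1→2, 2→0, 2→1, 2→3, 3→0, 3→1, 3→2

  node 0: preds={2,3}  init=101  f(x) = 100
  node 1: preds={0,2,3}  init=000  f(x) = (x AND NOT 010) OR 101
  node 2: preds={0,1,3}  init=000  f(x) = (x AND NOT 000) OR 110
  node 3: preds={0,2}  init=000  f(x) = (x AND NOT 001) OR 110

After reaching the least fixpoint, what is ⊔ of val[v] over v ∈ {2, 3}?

111

Iteration log — 7 steps:
  step 1. node 0  ⊔preds=000  new=101  stable
  step 2. node 1  ⊔preds=101  new=101  old=000  +wl: 
  step 3. node 2  ⊔preds=101  new=111  old=000  +wl: 0,1
  step 4. node 3  ⊔preds=111  new=110  old=000  +wl: 2
  step 5. node 0  ⊔preds=111  new=101  stable
  step 6. node 1  ⊔preds=111  new=101  stable
  step 7. node 2  ⊔preds=111  new=111  stable

Least fixpoint reached:
  node 0: 101
  node 1: 101
  node 2: 111
  node 3: 110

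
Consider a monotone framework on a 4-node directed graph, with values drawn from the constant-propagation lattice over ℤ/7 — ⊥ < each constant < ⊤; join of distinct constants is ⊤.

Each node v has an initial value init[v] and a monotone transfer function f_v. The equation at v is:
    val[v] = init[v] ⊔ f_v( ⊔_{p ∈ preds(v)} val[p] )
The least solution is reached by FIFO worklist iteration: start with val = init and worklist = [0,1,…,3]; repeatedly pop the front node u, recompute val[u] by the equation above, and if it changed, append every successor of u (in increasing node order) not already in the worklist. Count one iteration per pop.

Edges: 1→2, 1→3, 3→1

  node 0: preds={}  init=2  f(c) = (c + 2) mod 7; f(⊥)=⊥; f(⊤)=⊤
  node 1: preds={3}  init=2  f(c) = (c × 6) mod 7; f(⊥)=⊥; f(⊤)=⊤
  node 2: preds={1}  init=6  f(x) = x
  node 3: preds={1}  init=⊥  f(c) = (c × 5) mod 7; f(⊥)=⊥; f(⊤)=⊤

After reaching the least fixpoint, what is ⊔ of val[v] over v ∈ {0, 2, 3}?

⊤

Iteration log — 8 steps:
  step 1. node 0  ⊔preds=⊥  new=2  stable
  step 2. node 1  ⊔preds=⊥  new=2  stable
  step 3. node 2  ⊔preds=2  new=⊤  old=6  +wl: 
  step 4. node 3  ⊔preds=2  new=3  old=⊥  +wl: 1
  step 5. node 1  ⊔preds=3  new=⊤  old=2  +wl: 2,3
  step 6. node 2  ⊔preds=⊤  new=⊤  stable
  step 7. node 3  ⊔preds=⊤  new=⊤  old=3  +wl: 1
  step 8. node 1  ⊔preds=⊤  new=⊤  stable

Least fixpoint reached:
  node 0: 2
  node 1: ⊤
  node 2: ⊤
  node 3: ⊤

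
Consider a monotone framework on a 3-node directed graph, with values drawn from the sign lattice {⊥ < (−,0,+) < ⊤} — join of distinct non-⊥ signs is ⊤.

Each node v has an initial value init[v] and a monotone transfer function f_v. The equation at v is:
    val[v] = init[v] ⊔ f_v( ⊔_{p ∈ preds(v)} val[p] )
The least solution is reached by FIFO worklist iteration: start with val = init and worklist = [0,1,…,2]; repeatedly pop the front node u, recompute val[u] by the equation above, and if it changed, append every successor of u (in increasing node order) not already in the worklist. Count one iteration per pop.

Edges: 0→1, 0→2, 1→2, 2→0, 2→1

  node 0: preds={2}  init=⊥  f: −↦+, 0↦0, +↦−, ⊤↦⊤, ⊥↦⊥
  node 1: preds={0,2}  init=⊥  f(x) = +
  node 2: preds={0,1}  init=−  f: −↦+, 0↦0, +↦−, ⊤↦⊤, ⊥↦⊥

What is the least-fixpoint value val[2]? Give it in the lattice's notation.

Iteration log — 3 steps:
  step 1. node 0  ⊔preds=−  new=+  old=⊥  +wl: 
  step 2. node 1  ⊔preds=⊤  new=+  old=⊥  +wl: 
  step 3. node 2  ⊔preds=+  new=−  stable

Least fixpoint reached:
  node 0: +
  node 1: +
  node 2: −

−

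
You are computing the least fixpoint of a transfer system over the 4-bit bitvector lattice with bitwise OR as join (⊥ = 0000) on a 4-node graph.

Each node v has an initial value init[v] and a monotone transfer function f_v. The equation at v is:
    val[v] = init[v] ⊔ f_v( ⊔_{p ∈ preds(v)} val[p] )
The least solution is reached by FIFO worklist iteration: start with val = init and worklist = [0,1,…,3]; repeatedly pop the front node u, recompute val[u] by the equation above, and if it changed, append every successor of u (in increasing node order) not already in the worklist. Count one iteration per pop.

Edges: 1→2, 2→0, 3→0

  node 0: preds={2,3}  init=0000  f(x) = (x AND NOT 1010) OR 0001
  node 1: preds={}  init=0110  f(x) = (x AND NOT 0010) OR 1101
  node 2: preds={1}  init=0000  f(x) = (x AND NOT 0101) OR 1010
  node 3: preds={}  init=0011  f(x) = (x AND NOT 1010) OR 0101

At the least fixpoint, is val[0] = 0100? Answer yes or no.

Worklist (5 pops):
  #1 pop 0: in=0011 → 0001 (was 0000); enqueue []
  #2 pop 1: in=0000 → 1111 (was 0110); enqueue []
  #3 pop 2: in=1111 → 1010 (was 0000); enqueue [0]
  #4 pop 3: in=0000 → 0111 (was 0011); enqueue []
  #5 pop 0: in=1111 → 0101 (was 0001); enqueue []

Fixpoint:
  val[0] = 0101
  val[1] = 1111
  val[2] = 1010
  val[3] = 0111

no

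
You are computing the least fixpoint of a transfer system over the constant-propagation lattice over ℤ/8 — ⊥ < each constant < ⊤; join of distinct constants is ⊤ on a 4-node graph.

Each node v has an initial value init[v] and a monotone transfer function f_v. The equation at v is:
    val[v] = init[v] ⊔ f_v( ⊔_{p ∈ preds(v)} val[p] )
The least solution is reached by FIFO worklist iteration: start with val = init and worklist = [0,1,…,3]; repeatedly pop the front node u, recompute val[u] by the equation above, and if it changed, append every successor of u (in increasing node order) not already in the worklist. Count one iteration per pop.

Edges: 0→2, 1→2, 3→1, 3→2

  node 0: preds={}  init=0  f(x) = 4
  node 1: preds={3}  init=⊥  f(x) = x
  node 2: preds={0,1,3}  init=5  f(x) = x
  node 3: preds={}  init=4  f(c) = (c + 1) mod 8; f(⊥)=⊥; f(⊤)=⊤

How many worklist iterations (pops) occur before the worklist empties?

4

Trace (4 dequeues):
  [1] u=0 | in ⊥ | out ⊤ | prev 0 | push {}
  [2] u=1 | in 4 | out 4 | prev ⊥ | push {}
  [3] u=2 | in ⊤ | out ⊤ | prev 5 | push {}
  [4] u=3 | in ⊥ | out 4 | ==

Converged values:
  [0] ⊤
  [1] 4
  [2] ⊤
  [3] 4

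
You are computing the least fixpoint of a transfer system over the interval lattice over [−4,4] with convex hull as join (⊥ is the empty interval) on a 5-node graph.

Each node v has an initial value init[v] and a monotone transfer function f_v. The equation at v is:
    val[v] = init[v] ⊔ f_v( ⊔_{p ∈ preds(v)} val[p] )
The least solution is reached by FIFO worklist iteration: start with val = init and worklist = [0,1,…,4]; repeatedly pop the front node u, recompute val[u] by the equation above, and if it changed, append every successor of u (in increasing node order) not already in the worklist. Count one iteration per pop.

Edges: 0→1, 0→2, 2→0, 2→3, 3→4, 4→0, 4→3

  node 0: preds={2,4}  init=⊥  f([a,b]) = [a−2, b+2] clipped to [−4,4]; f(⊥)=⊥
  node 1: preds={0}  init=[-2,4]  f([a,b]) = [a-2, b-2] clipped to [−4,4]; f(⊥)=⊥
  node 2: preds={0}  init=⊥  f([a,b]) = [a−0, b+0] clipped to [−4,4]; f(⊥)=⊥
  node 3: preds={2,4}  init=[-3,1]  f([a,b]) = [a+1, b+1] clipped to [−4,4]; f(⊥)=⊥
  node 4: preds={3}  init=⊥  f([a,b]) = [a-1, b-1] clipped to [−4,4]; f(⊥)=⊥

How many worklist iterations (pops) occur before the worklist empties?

19

Worklist (19 pops):
  #1 pop 0: in=⊥ → ⊥ (no change)
  #2 pop 1: in=⊥ → [-2,4] (no change)
  #3 pop 2: in=⊥ → ⊥ (no change)
  #4 pop 3: in=⊥ → [-3,1] (no change)
  #5 pop 4: in=[-3,1] → [-4,0] (was ⊥); enqueue [0,3]
  #6 pop 0: in=[-4,0] → [-4,2] (was ⊥); enqueue [1,2]
  #7 pop 3: in=[-4,0] → [-3,1] (no change)
  #8 pop 1: in=[-4,2] → [-4,4] (was [-2,4]); enqueue []
  #9 pop 2: in=[-4,2] → [-4,2] (was ⊥); enqueue [0,3]
  #10 pop 0: in=[-4,2] → [-4,4] (was [-4,2]); enqueue [1,2]
  #11 pop 3: in=[-4,2] → [-3,3] (was [-3,1]); enqueue [4]
  #12 pop 1: in=[-4,4] → [-4,4] (no change)
  #13 pop 2: in=[-4,4] → [-4,4] (was [-4,2]); enqueue [0,3]
  #14 pop 4: in=[-3,3] → [-4,2] (was [-4,0]); enqueue []
  #15 pop 0: in=[-4,4] → [-4,4] (no change)
  #16 pop 3: in=[-4,4] → [-3,4] (was [-3,3]); enqueue [4]
  #17 pop 4: in=[-3,4] → [-4,3] (was [-4,2]); enqueue [0,3]
  #18 pop 0: in=[-4,4] → [-4,4] (no change)
  #19 pop 3: in=[-4,4] → [-3,4] (no change)

Fixpoint:
  val[0] = [-4,4]
  val[1] = [-4,4]
  val[2] = [-4,4]
  val[3] = [-3,4]
  val[4] = [-4,3]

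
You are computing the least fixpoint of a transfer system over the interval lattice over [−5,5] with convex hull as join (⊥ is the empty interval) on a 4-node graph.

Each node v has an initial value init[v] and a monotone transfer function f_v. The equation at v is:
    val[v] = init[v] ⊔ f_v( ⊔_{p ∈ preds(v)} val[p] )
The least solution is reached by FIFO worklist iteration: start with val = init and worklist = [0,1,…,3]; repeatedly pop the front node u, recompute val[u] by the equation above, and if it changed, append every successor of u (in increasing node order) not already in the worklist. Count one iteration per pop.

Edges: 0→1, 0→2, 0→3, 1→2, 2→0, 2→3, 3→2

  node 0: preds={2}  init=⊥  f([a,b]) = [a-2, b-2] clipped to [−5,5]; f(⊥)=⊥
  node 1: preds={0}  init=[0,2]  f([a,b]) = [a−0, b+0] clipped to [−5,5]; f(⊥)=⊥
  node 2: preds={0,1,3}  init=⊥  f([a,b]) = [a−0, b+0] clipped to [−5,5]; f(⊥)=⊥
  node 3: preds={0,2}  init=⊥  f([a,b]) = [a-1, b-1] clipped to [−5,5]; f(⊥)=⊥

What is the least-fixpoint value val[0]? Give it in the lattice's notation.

[-5,0]

Iteration log — 18 steps:
  step 1. node 0  ⊔preds=⊥  new=⊥  stable
  step 2. node 1  ⊔preds=⊥  new=[0,2]  stable
  step 3. node 2  ⊔preds=[0,2]  new=[0,2]  old=⊥  +wl: 0
  step 4. node 3  ⊔preds=[0,2]  new=[-1,1]  old=⊥  +wl: 2
  step 5. node 0  ⊔preds=[0,2]  new=[-2,0]  old=⊥  +wl: 1,3
  step 6. node 2  ⊔preds=[-2,2]  new=[-2,2]  old=[0,2]  +wl: 0
  step 7. node 1  ⊔preds=[-2,0]  new=[-2,2]  old=[0,2]  +wl: 2
  step 8. node 3  ⊔preds=[-2,2]  new=[-3,1]  old=[-1,1]  +wl: 
  step 9. node 0  ⊔preds=[-2,2]  new=[-4,0]  old=[-2,0]  +wl: 1,3
  step 10. node 2  ⊔preds=[-4,2]  new=[-4,2]  old=[-2,2]  +wl: 0
  step 11. node 1  ⊔preds=[-4,0]  new=[-4,2]  old=[-2,2]  +wl: 2
  step 12. node 3  ⊔preds=[-4,2]  new=[-5,1]  old=[-3,1]  +wl: 
  step 13. node 0  ⊔preds=[-4,2]  new=[-5,0]  old=[-4,0]  +wl: 1,3
  step 14. node 2  ⊔preds=[-5,2]  new=[-5,2]  old=[-4,2]  +wl: 0
  step 15. node 1  ⊔preds=[-5,0]  new=[-5,2]  old=[-4,2]  +wl: 2
  step 16. node 3  ⊔preds=[-5,2]  new=[-5,1]  stable
  step 17. node 0  ⊔preds=[-5,2]  new=[-5,0]  stable
  step 18. node 2  ⊔preds=[-5,2]  new=[-5,2]  stable

Least fixpoint reached:
  node 0: [-5,0]
  node 1: [-5,2]
  node 2: [-5,2]
  node 3: [-5,1]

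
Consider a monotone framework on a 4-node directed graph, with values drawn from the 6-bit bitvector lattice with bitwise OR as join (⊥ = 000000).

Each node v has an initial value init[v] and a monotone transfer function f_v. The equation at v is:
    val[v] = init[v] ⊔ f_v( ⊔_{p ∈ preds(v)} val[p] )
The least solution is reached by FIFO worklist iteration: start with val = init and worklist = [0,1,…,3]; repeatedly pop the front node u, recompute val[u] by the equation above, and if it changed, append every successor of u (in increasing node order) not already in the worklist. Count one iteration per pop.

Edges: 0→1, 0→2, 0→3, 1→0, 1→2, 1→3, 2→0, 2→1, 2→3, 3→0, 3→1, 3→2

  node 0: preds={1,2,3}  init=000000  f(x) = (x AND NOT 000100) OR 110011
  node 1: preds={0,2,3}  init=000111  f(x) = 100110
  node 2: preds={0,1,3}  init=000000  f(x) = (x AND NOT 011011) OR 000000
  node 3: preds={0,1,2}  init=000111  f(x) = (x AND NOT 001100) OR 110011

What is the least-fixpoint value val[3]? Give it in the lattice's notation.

110111

Iteration log — 7 steps:
  step 1. node 0  ⊔preds=000111  new=110011  old=000000  +wl: 
  step 2. node 1  ⊔preds=110111  new=100111  old=000111  +wl: 0
  step 3. node 2  ⊔preds=110111  new=100100  old=000000  +wl: 1
  step 4. node 3  ⊔preds=110111  new=110111  old=000111  +wl: 2
  step 5. node 0  ⊔preds=110111  new=110011  stable
  step 6. node 1  ⊔preds=110111  new=100111  stable
  step 7. node 2  ⊔preds=110111  new=100100  stable

Least fixpoint reached:
  node 0: 110011
  node 1: 100111
  node 2: 100100
  node 3: 110111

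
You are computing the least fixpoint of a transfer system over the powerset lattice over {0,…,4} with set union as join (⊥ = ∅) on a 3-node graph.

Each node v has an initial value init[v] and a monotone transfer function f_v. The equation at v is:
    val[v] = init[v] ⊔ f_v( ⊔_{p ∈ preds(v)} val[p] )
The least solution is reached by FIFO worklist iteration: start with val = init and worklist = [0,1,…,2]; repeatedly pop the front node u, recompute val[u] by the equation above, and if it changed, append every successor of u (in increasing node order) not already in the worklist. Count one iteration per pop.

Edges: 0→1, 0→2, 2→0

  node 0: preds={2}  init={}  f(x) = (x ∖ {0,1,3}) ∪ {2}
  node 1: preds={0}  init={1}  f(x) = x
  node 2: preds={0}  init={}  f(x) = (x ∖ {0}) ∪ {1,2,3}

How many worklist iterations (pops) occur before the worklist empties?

Trace (4 dequeues):
  [1] u=0 | in {} | out {2} | prev {} | push {}
  [2] u=1 | in {2} | out {1,2} | prev {1} | push {}
  [3] u=2 | in {2} | out {1,2,3} | prev {} | push {0}
  [4] u=0 | in {1,2,3} | out {2} | ==

Converged values:
  [0] {2}
  [1] {1,2}
  [2] {1,2,3}

4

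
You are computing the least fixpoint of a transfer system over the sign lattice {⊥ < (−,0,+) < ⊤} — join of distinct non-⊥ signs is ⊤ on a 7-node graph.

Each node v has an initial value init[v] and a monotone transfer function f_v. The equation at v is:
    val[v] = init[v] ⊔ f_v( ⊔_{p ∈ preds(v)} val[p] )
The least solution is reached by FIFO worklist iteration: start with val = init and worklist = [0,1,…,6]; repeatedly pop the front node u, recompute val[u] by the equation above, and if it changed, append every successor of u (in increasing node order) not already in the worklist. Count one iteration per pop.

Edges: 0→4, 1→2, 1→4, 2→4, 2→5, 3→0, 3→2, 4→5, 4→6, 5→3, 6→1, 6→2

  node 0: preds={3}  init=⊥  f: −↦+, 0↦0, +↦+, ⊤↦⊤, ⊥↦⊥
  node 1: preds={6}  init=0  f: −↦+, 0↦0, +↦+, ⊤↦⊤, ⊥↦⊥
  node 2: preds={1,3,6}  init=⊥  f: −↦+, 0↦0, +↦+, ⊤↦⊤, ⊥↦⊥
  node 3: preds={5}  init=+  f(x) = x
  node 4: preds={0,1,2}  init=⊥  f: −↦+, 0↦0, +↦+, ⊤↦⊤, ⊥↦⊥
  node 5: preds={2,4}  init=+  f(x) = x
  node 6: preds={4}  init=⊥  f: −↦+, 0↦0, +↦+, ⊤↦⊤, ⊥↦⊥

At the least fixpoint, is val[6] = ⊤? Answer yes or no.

yes

Trace (12 dequeues):
  [1] u=0 | in + | out + | prev ⊥ | push {}
  [2] u=1 | in ⊥ | out 0 | ==
  [3] u=2 | in ⊤ | out ⊤ | prev ⊥ | push {}
  [4] u=3 | in + | out + | ==
  [5] u=4 | in ⊤ | out ⊤ | prev ⊥ | push {}
  [6] u=5 | in ⊤ | out ⊤ | prev + | push {3}
  [7] u=6 | in ⊤ | out ⊤ | prev ⊥ | push {1,2}
  [8] u=3 | in ⊤ | out ⊤ | prev + | push {0}
  [9] u=1 | in ⊤ | out ⊤ | prev 0 | push {4}
  [10] u=2 | in ⊤ | out ⊤ | ==
  [11] u=0 | in ⊤ | out ⊤ | prev + | push {}
  [12] u=4 | in ⊤ | out ⊤ | ==

Converged values:
  [0] ⊤
  [1] ⊤
  [2] ⊤
  [3] ⊤
  [4] ⊤
  [5] ⊤
  [6] ⊤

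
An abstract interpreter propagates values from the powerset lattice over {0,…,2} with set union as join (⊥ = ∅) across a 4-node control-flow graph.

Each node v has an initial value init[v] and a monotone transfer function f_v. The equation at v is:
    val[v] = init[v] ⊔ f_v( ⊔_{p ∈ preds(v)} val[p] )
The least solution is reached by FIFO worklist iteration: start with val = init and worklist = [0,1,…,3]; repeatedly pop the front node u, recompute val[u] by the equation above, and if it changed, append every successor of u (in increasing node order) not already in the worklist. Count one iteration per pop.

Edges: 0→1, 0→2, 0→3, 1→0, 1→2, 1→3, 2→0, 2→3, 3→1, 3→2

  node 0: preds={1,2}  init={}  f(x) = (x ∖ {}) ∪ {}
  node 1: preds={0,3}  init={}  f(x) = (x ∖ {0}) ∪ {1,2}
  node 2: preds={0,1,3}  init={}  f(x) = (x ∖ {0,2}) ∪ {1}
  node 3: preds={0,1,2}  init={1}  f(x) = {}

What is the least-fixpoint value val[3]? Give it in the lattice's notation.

{1}

Worklist (8 pops):
  #1 pop 0: in={} → {} (no change)
  #2 pop 1: in={1} → {1,2} (was {}); enqueue [0]
  #3 pop 2: in={1,2} → {1} (was {}); enqueue []
  #4 pop 3: in={1,2} → {1} (no change)
  #5 pop 0: in={1,2} → {1,2} (was {}); enqueue [1,2,3]
  #6 pop 1: in={1,2} → {1,2} (no change)
  #7 pop 2: in={1,2} → {1} (no change)
  #8 pop 3: in={1,2} → {1} (no change)

Fixpoint:
  val[0] = {1,2}
  val[1] = {1,2}
  val[2] = {1}
  val[3] = {1}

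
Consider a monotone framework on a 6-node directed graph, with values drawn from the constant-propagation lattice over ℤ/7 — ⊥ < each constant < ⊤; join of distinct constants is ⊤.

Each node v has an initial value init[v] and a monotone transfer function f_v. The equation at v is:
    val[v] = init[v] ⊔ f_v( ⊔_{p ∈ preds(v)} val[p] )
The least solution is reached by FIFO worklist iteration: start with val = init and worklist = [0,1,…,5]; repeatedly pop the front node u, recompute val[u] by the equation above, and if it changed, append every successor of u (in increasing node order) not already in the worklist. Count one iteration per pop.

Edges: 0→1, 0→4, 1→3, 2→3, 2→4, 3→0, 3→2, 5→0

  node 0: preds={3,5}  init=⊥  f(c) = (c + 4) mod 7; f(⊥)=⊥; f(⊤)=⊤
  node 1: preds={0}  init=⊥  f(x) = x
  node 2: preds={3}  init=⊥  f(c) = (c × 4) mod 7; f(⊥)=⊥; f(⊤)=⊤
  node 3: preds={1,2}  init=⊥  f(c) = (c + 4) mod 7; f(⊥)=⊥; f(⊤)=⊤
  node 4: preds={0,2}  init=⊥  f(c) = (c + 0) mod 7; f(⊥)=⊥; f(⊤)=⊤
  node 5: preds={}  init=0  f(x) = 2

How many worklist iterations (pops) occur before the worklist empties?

Worklist (15 pops):
  #1 pop 0: in=0 → 4 (was ⊥); enqueue []
  #2 pop 1: in=4 → 4 (was ⊥); enqueue []
  #3 pop 2: in=⊥ → ⊥ (no change)
  #4 pop 3: in=4 → 1 (was ⊥); enqueue [0,2]
  #5 pop 4: in=4 → 4 (was ⊥); enqueue []
  #6 pop 5: in=⊥ → ⊤ (was 0); enqueue []
  #7 pop 0: in=⊤ → ⊤ (was 4); enqueue [1,4]
  #8 pop 2: in=1 → 4 (was ⊥); enqueue [3]
  #9 pop 1: in=⊤ → ⊤ (was 4); enqueue []
  #10 pop 4: in=⊤ → ⊤ (was 4); enqueue []
  #11 pop 3: in=⊤ → ⊤ (was 1); enqueue [0,2]
  #12 pop 0: in=⊤ → ⊤ (no change)
  #13 pop 2: in=⊤ → ⊤ (was 4); enqueue [3,4]
  #14 pop 3: in=⊤ → ⊤ (no change)
  #15 pop 4: in=⊤ → ⊤ (no change)

Fixpoint:
  val[0] = ⊤
  val[1] = ⊤
  val[2] = ⊤
  val[3] = ⊤
  val[4] = ⊤
  val[5] = ⊤

15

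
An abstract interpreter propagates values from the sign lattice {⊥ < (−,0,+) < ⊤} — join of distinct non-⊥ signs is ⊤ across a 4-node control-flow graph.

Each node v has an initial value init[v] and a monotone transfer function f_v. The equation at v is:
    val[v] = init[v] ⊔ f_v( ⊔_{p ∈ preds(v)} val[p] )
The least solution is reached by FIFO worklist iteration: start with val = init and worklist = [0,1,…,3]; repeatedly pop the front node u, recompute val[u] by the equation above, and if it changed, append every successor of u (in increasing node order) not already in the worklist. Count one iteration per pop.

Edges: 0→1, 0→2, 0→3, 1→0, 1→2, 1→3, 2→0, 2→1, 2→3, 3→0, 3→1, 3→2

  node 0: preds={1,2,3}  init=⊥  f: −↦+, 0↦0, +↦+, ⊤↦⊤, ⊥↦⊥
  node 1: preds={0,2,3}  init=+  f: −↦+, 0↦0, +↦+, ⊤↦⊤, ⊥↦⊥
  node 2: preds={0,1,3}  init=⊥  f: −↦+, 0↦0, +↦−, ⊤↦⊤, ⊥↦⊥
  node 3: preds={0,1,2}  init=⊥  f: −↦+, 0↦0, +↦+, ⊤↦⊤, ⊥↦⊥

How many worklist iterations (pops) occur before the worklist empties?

10

Iteration log — 10 steps:
  step 1. node 0  ⊔preds=+  new=+  old=⊥  +wl: 
  step 2. node 1  ⊔preds=+  new=+  stable
  step 3. node 2  ⊔preds=+  new=−  old=⊥  +wl: 0,1
  step 4. node 3  ⊔preds=⊤  new=⊤  old=⊥  +wl: 2
  step 5. node 0  ⊔preds=⊤  new=⊤  old=+  +wl: 3
  step 6. node 1  ⊔preds=⊤  new=⊤  old=+  +wl: 0
  step 7. node 2  ⊔preds=⊤  new=⊤  old=−  +wl: 1
  step 8. node 3  ⊔preds=⊤  new=⊤  stable
  step 9. node 0  ⊔preds=⊤  new=⊤  stable
  step 10. node 1  ⊔preds=⊤  new=⊤  stable

Least fixpoint reached:
  node 0: ⊤
  node 1: ⊤
  node 2: ⊤
  node 3: ⊤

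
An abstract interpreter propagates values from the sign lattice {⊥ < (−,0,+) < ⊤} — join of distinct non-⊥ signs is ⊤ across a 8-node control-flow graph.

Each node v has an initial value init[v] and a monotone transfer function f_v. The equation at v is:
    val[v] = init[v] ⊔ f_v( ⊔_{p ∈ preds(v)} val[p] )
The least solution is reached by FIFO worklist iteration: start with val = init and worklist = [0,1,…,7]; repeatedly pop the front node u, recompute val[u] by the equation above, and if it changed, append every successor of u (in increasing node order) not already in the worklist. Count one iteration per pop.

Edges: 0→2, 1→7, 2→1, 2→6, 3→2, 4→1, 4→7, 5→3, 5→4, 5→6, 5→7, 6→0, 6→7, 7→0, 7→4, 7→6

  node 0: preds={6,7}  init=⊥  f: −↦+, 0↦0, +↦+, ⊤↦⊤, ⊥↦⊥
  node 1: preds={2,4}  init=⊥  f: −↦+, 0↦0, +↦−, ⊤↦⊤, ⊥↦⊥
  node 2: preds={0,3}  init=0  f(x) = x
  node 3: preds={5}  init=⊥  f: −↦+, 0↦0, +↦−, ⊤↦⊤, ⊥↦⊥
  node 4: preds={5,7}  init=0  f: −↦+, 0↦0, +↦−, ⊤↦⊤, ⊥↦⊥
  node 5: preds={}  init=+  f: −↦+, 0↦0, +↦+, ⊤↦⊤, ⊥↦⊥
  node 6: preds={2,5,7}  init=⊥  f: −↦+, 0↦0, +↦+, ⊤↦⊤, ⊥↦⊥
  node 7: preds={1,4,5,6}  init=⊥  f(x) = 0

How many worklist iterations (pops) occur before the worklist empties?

15

Trace (15 dequeues):
  [1] u=0 | in ⊥ | out ⊥ | ==
  [2] u=1 | in 0 | out 0 | prev ⊥ | push {}
  [3] u=2 | in ⊥ | out 0 | ==
  [4] u=3 | in + | out − | prev ⊥ | push {2}
  [5] u=4 | in + | out ⊤ | prev 0 | push {1}
  [6] u=5 | in ⊥ | out + | ==
  [7] u=6 | in ⊤ | out ⊤ | prev ⊥ | push {0}
  [8] u=7 | in ⊤ | out 0 | prev ⊥ | push {4,6}
  [9] u=2 | in − | out ⊤ | prev 0 | push {}
  [10] u=1 | in ⊤ | out ⊤ | prev 0 | push {7}
  [11] u=0 | in ⊤ | out ⊤ | prev ⊥ | push {2}
  [12] u=4 | in ⊤ | out ⊤ | ==
  [13] u=6 | in ⊤ | out ⊤ | ==
  [14] u=7 | in ⊤ | out 0 | ==
  [15] u=2 | in ⊤ | out ⊤ | ==

Converged values:
  [0] ⊤
  [1] ⊤
  [2] ⊤
  [3] −
  [4] ⊤
  [5] +
  [6] ⊤
  [7] 0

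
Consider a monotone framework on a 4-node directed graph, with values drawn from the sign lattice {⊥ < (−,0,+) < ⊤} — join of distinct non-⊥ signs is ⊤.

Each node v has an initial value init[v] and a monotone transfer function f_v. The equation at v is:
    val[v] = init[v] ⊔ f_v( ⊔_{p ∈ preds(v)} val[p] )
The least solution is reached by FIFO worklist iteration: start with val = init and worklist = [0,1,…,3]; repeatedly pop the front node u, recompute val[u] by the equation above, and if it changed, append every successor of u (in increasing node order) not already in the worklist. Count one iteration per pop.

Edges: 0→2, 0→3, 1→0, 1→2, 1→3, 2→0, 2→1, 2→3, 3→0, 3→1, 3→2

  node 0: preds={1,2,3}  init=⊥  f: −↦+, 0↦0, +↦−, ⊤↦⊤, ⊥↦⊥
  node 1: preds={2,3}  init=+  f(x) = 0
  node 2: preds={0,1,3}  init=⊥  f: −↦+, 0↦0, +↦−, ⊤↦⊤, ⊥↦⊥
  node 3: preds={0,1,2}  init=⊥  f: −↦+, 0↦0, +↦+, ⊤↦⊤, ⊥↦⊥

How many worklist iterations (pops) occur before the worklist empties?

8

Worklist (8 pops):
  #1 pop 0: in=+ → − (was ⊥); enqueue []
  #2 pop 1: in=⊥ → ⊤ (was +); enqueue [0]
  #3 pop 2: in=⊤ → ⊤ (was ⊥); enqueue [1]
  #4 pop 3: in=⊤ → ⊤ (was ⊥); enqueue [2]
  #5 pop 0: in=⊤ → ⊤ (was −); enqueue [3]
  #6 pop 1: in=⊤ → ⊤ (no change)
  #7 pop 2: in=⊤ → ⊤ (no change)
  #8 pop 3: in=⊤ → ⊤ (no change)

Fixpoint:
  val[0] = ⊤
  val[1] = ⊤
  val[2] = ⊤
  val[3] = ⊤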